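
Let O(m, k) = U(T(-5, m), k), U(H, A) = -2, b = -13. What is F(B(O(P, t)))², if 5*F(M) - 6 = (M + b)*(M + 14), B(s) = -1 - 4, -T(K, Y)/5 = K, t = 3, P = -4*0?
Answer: 24336/25 ≈ 973.44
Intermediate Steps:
P = 0
T(K, Y) = -5*K
O(m, k) = -2
B(s) = -5
F(M) = 6/5 + (-13 + M)*(14 + M)/5 (F(M) = 6/5 + ((M - 13)*(M + 14))/5 = 6/5 + ((-13 + M)*(14 + M))/5 = 6/5 + (-13 + M)*(14 + M)/5)
F(B(O(P, t)))² = (-176/5 + (⅕)*(-5) + (⅕)*(-5)²)² = (-176/5 - 1 + (⅕)*25)² = (-176/5 - 1 + 5)² = (-156/5)² = 24336/25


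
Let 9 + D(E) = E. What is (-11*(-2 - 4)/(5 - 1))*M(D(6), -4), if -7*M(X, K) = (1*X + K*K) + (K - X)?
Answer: -198/7 ≈ -28.286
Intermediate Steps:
D(E) = -9 + E
M(X, K) = -K/7 - K²/7 (M(X, K) = -((1*X + K*K) + (K - X))/7 = -((X + K²) + (K - X))/7 = -(K + K²)/7 = -K/7 - K²/7)
(-11*(-2 - 4)/(5 - 1))*M(D(6), -4) = (-11*(-2 - 4)/(5 - 1))*(-⅐*(-4)*(1 - 4)) = (-(-66)/4)*(-⅐*(-4)*(-3)) = -(-66)/4*(-12/7) = -11*(-3/2)*(-12/7) = (33/2)*(-12/7) = -198/7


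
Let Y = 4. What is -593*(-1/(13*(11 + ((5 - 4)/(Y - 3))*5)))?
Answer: 593/208 ≈ 2.8510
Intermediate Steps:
-593*(-1/(13*(11 + ((5 - 4)/(Y - 3))*5))) = -593*(-1/(13*(11 + ((5 - 4)/(4 - 3))*5))) = -593*(-1/(13*(11 + (1/1)*5))) = -593*(-1/(13*(11 + (1*1)*5))) = -593*(-1/(13*(11 + 1*5))) = -593*(-1/(13*(11 + 5))) = -593/(16*(-13)) = -593/(-208) = -593*(-1/208) = 593/208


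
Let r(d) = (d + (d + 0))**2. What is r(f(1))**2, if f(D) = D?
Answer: 16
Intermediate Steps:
r(d) = 4*d**2 (r(d) = (d + d)**2 = (2*d)**2 = 4*d**2)
r(f(1))**2 = (4*1**2)**2 = (4*1)**2 = 4**2 = 16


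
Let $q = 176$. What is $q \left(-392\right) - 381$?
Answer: $-69373$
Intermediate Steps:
$q \left(-392\right) - 381 = 176 \left(-392\right) - 381 = -68992 - 381 = -69373$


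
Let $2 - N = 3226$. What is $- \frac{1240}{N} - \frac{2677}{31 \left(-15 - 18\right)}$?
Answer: $\frac{39916}{13299} \approx 3.0014$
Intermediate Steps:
$N = -3224$ ($N = 2 - 3226 = -3224$)
$- \frac{1240}{N} - \frac{2677}{31 \left(-15 - 18\right)} = - \frac{1240}{-3224} - \frac{2677}{31 \left(-15 - 18\right)} = \left(-1240\right) \left(- \frac{1}{3224}\right) - \frac{2677}{31 \left(-33\right)} = \frac{5}{13} - \frac{2677}{-1023} = \frac{5}{13} - - \frac{2677}{1023} = \frac{5}{13} + \frac{2677}{1023} = \frac{39916}{13299}$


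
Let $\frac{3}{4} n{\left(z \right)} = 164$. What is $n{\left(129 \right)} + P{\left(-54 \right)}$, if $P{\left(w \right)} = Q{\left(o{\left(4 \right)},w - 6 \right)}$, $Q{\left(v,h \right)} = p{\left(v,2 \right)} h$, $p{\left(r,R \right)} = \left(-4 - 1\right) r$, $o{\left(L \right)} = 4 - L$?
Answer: $\frac{656}{3} \approx 218.67$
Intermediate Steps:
$n{\left(z \right)} = \frac{656}{3}$ ($n{\left(z \right)} = \frac{4}{3} \cdot 164 = \frac{656}{3}$)
$p{\left(r,R \right)} = - 5 r$
$Q{\left(v,h \right)} = - 5 h v$ ($Q{\left(v,h \right)} = - 5 v h = - 5 h v$)
$P{\left(w \right)} = 0$ ($P{\left(w \right)} = - 5 \left(w - 6\right) \left(4 - 4\right) = - 5 \left(-6 + w\right) \left(4 - 4\right) = \left(-5\right) \left(-6 + w\right) 0 = 0$)
$n{\left(129 \right)} + P{\left(-54 \right)} = \frac{656}{3} + 0 = \frac{656}{3}$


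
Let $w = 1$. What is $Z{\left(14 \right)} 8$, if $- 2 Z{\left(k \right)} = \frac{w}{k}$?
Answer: $- \frac{2}{7} \approx -0.28571$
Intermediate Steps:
$Z{\left(k \right)} = - \frac{1}{2 k}$ ($Z{\left(k \right)} = - \frac{1 \frac{1}{k}}{2} = - \frac{1}{2 k}$)
$Z{\left(14 \right)} 8 = - \frac{1}{2 \cdot 14} \cdot 8 = \left(- \frac{1}{2}\right) \frac{1}{14} \cdot 8 = \left(- \frac{1}{28}\right) 8 = - \frac{2}{7}$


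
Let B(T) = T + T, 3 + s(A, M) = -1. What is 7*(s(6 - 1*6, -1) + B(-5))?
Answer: -98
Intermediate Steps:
s(A, M) = -4 (s(A, M) = -3 - 1 = -4)
B(T) = 2*T
7*(s(6 - 1*6, -1) + B(-5)) = 7*(-4 + 2*(-5)) = 7*(-4 - 10) = 7*(-14) = -98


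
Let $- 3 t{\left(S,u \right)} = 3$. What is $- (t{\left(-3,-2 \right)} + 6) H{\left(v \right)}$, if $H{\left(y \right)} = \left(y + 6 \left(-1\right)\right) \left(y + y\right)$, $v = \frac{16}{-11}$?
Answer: $- \frac{13120}{121} \approx -108.43$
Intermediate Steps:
$v = - \frac{16}{11}$ ($v = 16 \left(- \frac{1}{11}\right) = - \frac{16}{11} \approx -1.4545$)
$t{\left(S,u \right)} = -1$ ($t{\left(S,u \right)} = \left(- \frac{1}{3}\right) 3 = -1$)
$H{\left(y \right)} = 2 y \left(-6 + y\right)$ ($H{\left(y \right)} = \left(y - 6\right) 2 y = \left(-6 + y\right) 2 y = 2 y \left(-6 + y\right)$)
$- (t{\left(-3,-2 \right)} + 6) H{\left(v \right)} = - (-1 + 6) 2 \left(- \frac{16}{11}\right) \left(-6 - \frac{16}{11}\right) = \left(-1\right) 5 \cdot 2 \left(- \frac{16}{11}\right) \left(- \frac{82}{11}\right) = \left(-5\right) \frac{2624}{121} = - \frac{13120}{121}$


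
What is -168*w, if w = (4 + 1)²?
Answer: -4200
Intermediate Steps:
w = 25 (w = 5² = 25)
-168*w = -168*25 = -4200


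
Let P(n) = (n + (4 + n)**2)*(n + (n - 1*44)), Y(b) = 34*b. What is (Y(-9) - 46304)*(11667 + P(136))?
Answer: -210279849750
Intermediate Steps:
P(n) = (-44 + 2*n)*(n + (4 + n)**2) (P(n) = (n + (4 + n)**2)*(n + (n - 44)) = (n + (4 + n)**2)*(n + (-44 + n)) = (n + (4 + n)**2)*(-44 + 2*n) = (-44 + 2*n)*(n + (4 + n)**2))
(Y(-9) - 46304)*(11667 + P(136)) = (34*(-9) - 46304)*(11667 + (-704 - 364*136 - 26*136**2 + 2*136**3)) = (-306 - 46304)*(11667 + (-704 - 49504 - 26*18496 + 2*2515456)) = -46610*(11667 + (-704 - 49504 - 480896 + 5030912)) = -46610*(11667 + 4499808) = -46610*4511475 = -210279849750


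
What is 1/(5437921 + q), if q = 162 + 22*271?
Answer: 1/5444045 ≈ 1.8369e-7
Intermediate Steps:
q = 6124 (q = 162 + 5962 = 6124)
1/(5437921 + q) = 1/(5437921 + 6124) = 1/5444045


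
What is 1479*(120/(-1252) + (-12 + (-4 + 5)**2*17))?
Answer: 2270265/313 ≈ 7253.2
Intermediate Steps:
1479*(120/(-1252) + (-12 + (-4 + 5)**2*17)) = 1479*(120*(-1/1252) + (-12 + 1**2*17)) = 1479*(-30/313 + (-12 + 1*17)) = 1479*(-30/313 + (-12 + 17)) = 1479*(-30/313 + 5) = 1479*(1535/313) = 2270265/313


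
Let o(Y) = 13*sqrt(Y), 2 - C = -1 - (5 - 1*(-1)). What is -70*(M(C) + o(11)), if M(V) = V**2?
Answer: -5670 - 910*sqrt(11) ≈ -8688.1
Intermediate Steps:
C = 9 (C = 2 - (-1 - (5 - 1*(-1))) = 2 - (-1 - (5 + 1)) = 2 - (-1 - 1*6) = 2 - (-1 - 6) = 2 - 1*(-7) = 2 + 7 = 9)
-70*(M(C) + o(11)) = -70*(9**2 + 13*sqrt(11)) = -70*(81 + 13*sqrt(11)) = -5670 - 910*sqrt(11)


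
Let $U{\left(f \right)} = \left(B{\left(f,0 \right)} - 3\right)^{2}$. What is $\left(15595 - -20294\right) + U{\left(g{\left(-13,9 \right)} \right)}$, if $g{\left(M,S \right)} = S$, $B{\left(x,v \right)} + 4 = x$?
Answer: $35893$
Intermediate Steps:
$B{\left(x,v \right)} = -4 + x$
$U{\left(f \right)} = \left(-7 + f\right)^{2}$ ($U{\left(f \right)} = \left(\left(-4 + f\right) - 3\right)^{2} = \left(-7 + f\right)^{2}$)
$\left(15595 - -20294\right) + U{\left(g{\left(-13,9 \right)} \right)} = \left(15595 - -20294\right) + \left(-7 + 9\right)^{2} = \left(15595 + 20294\right) + 2^{2} = 35889 + 4 = 35893$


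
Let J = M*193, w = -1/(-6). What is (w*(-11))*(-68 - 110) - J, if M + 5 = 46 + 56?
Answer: -55184/3 ≈ -18395.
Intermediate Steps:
M = 97 (M = -5 + (46 + 56) = -5 + 102 = 97)
w = ⅙ (w = -1*(-⅙) = ⅙ ≈ 0.16667)
J = 18721 (J = 97*193 = 18721)
(w*(-11))*(-68 - 110) - J = ((⅙)*(-11))*(-68 - 110) - 1*18721 = -11/6*(-178) - 18721 = 979/3 - 18721 = -55184/3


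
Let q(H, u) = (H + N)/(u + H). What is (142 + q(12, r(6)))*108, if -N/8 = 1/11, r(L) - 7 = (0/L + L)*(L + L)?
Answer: 15364728/1001 ≈ 15349.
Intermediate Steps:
r(L) = 7 + 2*L**2 (r(L) = 7 + (0/L + L)*(L + L) = 7 + (0 + L)*(2*L) = 7 + L*(2*L) = 7 + 2*L**2)
N = -8/11 ≈ -0.72727
q(H, u) = (-8/11 + H)/(H + u) (q(H, u) = (H - 8/11)/(u + H) = (-8/11 + H)/(H + u))
(142 + q(12, r(6)))*108 = (142 + (-8/11 + 12)/(12 + (7 + 2*6**2)))*108 = (142 + (124/11)/(12 + (7 + 2*36)))*108 = (142 + (124/11)/(12 + (7 + 72)))*108 = (142 + (124/11)/(12 + 79))*108 = (142 + (124/11)/91)*108 = (142 + (1/91)*(124/11))*108 = (142 + 124/1001)*108 = (142266/1001)*108 = 15364728/1001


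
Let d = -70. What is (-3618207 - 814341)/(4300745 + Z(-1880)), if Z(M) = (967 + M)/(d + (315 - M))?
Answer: -2354791125/2284770553 ≈ -1.0306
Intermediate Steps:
Z(M) = (967 + M)/(245 - M) (Z(M) = (967 + M)/(-70 + (315 - M)) = (967 + M)/(245 - M))
(-3618207 - 814341)/(4300745 + Z(-1880)) = (-3618207 - 814341)/(4300745 + (-967 - 1*(-1880))/(-245 - 1880)) = -4432548/(4300745 + (-967 + 1880)/(-2125)) = -4432548/(4300745 - 1/2125*913) = -4432548/(4300745 - 913/2125) = -4432548/9139082212/2125 = -4432548*2125/9139082212 = -2354791125/2284770553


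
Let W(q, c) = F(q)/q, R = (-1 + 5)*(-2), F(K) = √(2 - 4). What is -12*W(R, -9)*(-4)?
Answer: -6*I*√2 ≈ -8.4853*I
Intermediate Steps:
F(K) = I*√2 (F(K) = √(-2) = I*√2)
R = -8 (R = 4*(-2) = -8)
W(q, c) = I*√2/q (W(q, c) = (I*√2)/q = I*√2/q)
-12*W(R, -9)*(-4) = -12*I*√2/(-8)*(-4) = -12*I*√2*(-1)/8*(-4) = -(-3)*I*√2/2*(-4) = (3*I*√2/2)*(-4) = -6*I*√2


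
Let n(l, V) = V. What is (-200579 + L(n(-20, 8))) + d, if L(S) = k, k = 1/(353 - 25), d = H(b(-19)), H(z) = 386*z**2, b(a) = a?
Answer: -20084423/328 ≈ -61233.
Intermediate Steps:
d = 139346 (d = 386*(-19)**2 = 386*361 = 139346)
k = 1/328 ≈ 0.0030488
L(S) = 1/328
(-200579 + L(n(-20, 8))) + d = (-200579 + 1/328) + 139346 = -65789911/328 + 139346 = -20084423/328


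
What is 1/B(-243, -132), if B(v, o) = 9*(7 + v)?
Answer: -1/2124 ≈ -0.00047081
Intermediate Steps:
B(v, o) = 63 + 9*v
1/B(-243, -132) = 1/(63 + 9*(-243)) = 1/(63 - 2187) = 1/(-2124) = -1/2124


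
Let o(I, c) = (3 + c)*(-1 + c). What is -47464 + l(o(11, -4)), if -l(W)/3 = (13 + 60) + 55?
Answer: -47848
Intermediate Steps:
o(I, c) = (-1 + c)*(3 + c)
l(W) = -384 (l(W) = -3*((13 + 60) + 55) = -3*(73 + 55) = -3*128 = -384)
-47464 + l(o(11, -4)) = -47464 - 384 = -47848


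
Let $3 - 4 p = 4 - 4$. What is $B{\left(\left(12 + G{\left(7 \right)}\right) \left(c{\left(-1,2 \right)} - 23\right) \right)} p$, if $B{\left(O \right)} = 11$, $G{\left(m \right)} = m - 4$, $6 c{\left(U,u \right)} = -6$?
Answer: $\frac{33}{4} \approx 8.25$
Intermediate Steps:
$c{\left(U,u \right)} = -1$ ($c{\left(U,u \right)} = \frac{1}{6} \left(-6\right) = -1$)
$G{\left(m \right)} = -4 + m$
$p = \frac{3}{4}$ ($p = \frac{3}{4} - \frac{4 - 4}{4} = \frac{3}{4} - 0 = \frac{3}{4} + 0 = \frac{3}{4} \approx 0.75$)
$B{\left(\left(12 + G{\left(7 \right)}\right) \left(c{\left(-1,2 \right)} - 23\right) \right)} p = 11 \cdot \frac{3}{4} = \frac{33}{4}$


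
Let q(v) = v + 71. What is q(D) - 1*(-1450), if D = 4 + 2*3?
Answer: 1531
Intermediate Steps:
D = 10 (D = 4 + 6 = 10)
q(v) = 71 + v
q(D) - 1*(-1450) = (71 + 10) - 1*(-1450) = 81 + 1450 = 1531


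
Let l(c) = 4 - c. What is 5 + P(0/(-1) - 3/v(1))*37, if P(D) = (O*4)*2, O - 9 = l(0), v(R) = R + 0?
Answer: 3853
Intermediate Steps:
v(R) = R
O = 13 (O = 9 + (4 - 1*0) = 9 + (4 + 0) = 9 + 4 = 13)
P(D) = 104 (P(D) = (13*4)*2 = 52*2 = 104)
5 + P(0/(-1) - 3/v(1))*37 = 5 + 104*37 = 5 + 3848 = 3853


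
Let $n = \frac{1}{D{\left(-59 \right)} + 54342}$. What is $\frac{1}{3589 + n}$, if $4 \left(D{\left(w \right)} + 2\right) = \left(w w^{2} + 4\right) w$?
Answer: $\frac{12334485}{44268466669} \approx 0.00027863$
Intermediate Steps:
$D{\left(w \right)} = -2 + \frac{w \left(4 + w^{3}\right)}{4}$ ($D{\left(w \right)} = -2 + \frac{\left(w w^{2} + 4\right) w}{4} = -2 + \frac{\left(w^{3} + 4\right) w}{4} = -2 + \frac{\left(4 + w^{3}\right) w}{4} = -2 + \frac{w \left(4 + w^{3}\right)}{4}$)
$n = \frac{4}{12334485}$ ($n = \frac{1}{\left(-2 - 59 + \frac{\left(-59\right)^{4}}{4}\right) + 54342} = \frac{1}{\left(-2 - 59 + \frac{1}{4} \cdot 12117361\right) + 54342} = \frac{1}{\left(-2 - 59 + \frac{12117361}{4}\right) + 54342} = \frac{1}{\frac{12117117}{4} + 54342} = \frac{1}{\frac{12334485}{4}} = \frac{4}{12334485} \approx 3.2429 \cdot 10^{-7}$)
$\frac{1}{3589 + n} = \frac{1}{3589 + \frac{4}{12334485}} = \frac{1}{\frac{44268466669}{12334485}} = \frac{12334485}{44268466669}$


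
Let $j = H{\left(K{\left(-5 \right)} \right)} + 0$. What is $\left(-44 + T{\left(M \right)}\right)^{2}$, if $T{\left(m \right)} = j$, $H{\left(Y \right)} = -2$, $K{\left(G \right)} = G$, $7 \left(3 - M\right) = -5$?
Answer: $2116$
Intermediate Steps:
$M = \frac{26}{7}$ ($M = 3 - - \frac{5}{7} = 3 + \frac{5}{7} = \frac{26}{7} \approx 3.7143$)
$j = -2$ ($j = -2 + 0 = -2$)
$T{\left(m \right)} = -2$
$\left(-44 + T{\left(M \right)}\right)^{2} = \left(-44 - 2\right)^{2} = \left(-46\right)^{2} = 2116$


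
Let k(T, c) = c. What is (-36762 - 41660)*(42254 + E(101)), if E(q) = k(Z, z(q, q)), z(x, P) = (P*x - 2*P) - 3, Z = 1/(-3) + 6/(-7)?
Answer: -4097549500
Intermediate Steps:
Z = -25/21 (Z = 1*(-⅓) + 6*(-⅐) = -⅓ - 6/7 = -25/21 ≈ -1.1905)
z(x, P) = -3 - 2*P + P*x (z(x, P) = (-2*P + P*x) - 3 = -3 - 2*P + P*x)
E(q) = -3 + q² - 2*q (E(q) = -3 - 2*q + q*q = -3 - 2*q + q² = -3 + q² - 2*q)
(-36762 - 41660)*(42254 + E(101)) = (-36762 - 41660)*(42254 + (-3 + 101² - 2*101)) = -78422*(42254 + (-3 + 10201 - 202)) = -78422*(42254 + 9996) = -78422*52250 = -4097549500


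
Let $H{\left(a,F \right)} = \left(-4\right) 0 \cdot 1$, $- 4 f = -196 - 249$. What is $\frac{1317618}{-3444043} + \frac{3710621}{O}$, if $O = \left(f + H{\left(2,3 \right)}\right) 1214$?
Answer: $\frac{25203168175336}{930287674945} \approx 27.092$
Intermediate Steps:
$f = \frac{445}{4}$ ($f = - \frac{-196 - 249}{4} = \left(- \frac{1}{4}\right) \left(-445\right) = \frac{445}{4} \approx 111.25$)
$H{\left(a,F \right)} = 0$ ($H{\left(a,F \right)} = 0 \cdot 1 = 0$)
$O = \frac{270115}{2}$ ($O = \left(\frac{445}{4} + 0\right) 1214 = \frac{445}{4} \cdot 1214 = \frac{270115}{2} \approx 1.3506 \cdot 10^{5}$)
$\frac{1317618}{-3444043} + \frac{3710621}{O} = \frac{1317618}{-3444043} + \frac{3710621}{\frac{270115}{2}} = 1317618 \left(- \frac{1}{3444043}\right) + 3710621 \cdot \frac{2}{270115} = - \frac{1317618}{3444043} + \frac{7421242}{270115} = \frac{25203168175336}{930287674945}$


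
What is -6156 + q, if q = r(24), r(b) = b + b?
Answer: -6108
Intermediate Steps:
r(b) = 2*b
q = 48 (q = 2*24 = 48)
-6156 + q = -6156 + 48 = -6108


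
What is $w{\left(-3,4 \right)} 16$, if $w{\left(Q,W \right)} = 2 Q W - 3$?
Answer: $-432$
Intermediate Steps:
$w{\left(Q,W \right)} = -3 + 2 Q W$ ($w{\left(Q,W \right)} = 2 Q W - 3 = -3 + 2 Q W$)
$w{\left(-3,4 \right)} 16 = \left(-3 + 2 \left(-3\right) 4\right) 16 = \left(-3 - 24\right) 16 = \left(-27\right) 16 = -432$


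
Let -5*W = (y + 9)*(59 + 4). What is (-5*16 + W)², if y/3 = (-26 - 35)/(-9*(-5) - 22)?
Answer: 114746944/13225 ≈ 8676.5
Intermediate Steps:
y = -183/23 (y = 3*((-26 - 35)/(-9*(-5) - 22)) = 3*(-61/(45 - 22)) = 3*(-61/23) = -183/23 ≈ -7.9565)
W = -1512/115 (W = -(-183/23 + 9)*(59 + 4)/5 = -24*63/115 = -⅕*1512/23 = -1512/115 ≈ -13.148)
(-5*16 + W)² = (-5*16 - 1512/115)² = (-80 - 1512/115)² = (-10712/115)² = 114746944/13225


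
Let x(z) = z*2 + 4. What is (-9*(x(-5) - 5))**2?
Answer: 9801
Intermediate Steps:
x(z) = 4 + 2*z (x(z) = 2*z + 4 = 4 + 2*z)
(-9*(x(-5) - 5))**2 = (-9*((4 + 2*(-5)) - 5))**2 = (-9*((4 - 10) - 5))**2 = (-9*(-6 - 5))**2 = (-9*(-11))**2 = 99**2 = 9801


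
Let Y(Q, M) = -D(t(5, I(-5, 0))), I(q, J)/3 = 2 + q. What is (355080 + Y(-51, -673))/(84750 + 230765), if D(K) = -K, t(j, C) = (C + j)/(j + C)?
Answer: 355081/315515 ≈ 1.1254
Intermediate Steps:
I(q, J) = 6 + 3*q (I(q, J) = 3*(2 + q) = 6 + 3*q)
t(j, C) = 1 (t(j, C) = (C + j)/(C + j) = 1)
Y(Q, M) = 1 (Y(Q, M) = -(-1) = -1*(-1) = 1)
(355080 + Y(-51, -673))/(84750 + 230765) = (355080 + 1)/(84750 + 230765) = 355081/315515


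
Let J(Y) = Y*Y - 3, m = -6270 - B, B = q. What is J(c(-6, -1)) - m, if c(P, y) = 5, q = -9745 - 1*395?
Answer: -3848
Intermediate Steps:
q = -10140 (q = -9745 - 395 = -10140)
B = -10140
m = 3870 (m = -6270 - 1*(-10140) = -6270 + 10140 = 3870)
J(Y) = -3 + Y**2 (J(Y) = Y**2 - 3 = -3 + Y**2)
J(c(-6, -1)) - m = (-3 + 5**2) - 1*3870 = (-3 + 25) - 3870 = 22 - 3870 = -3848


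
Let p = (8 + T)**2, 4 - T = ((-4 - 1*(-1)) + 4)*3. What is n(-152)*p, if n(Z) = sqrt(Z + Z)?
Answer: 324*I*sqrt(19) ≈ 1412.3*I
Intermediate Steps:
n(Z) = sqrt(2)*sqrt(Z) (n(Z) = sqrt(2*Z) = sqrt(2)*sqrt(Z))
T = 1 (T = 4 - ((-4 - 1*(-1)) + 4)*3 = 4 - ((-4 + 1) + 4)*3 = 4 - (-3 + 4)*3 = 4 - 3 = 1)
p = 81 (p = (8 + 1)**2 = 9**2 = 81)
n(-152)*p = (sqrt(2)*sqrt(-152))*81 = (sqrt(2)*(2*I*sqrt(38)))*81 = (4*I*sqrt(19))*81 = 324*I*sqrt(19)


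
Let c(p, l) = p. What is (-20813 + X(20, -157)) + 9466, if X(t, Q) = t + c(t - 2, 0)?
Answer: -11309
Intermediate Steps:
X(t, Q) = -2 + 2*t (X(t, Q) = t + (t - 2) = t + (-2 + t) = -2 + 2*t)
(-20813 + X(20, -157)) + 9466 = (-20813 + (-2 + 2*20)) + 9466 = (-20813 + (-2 + 40)) + 9466 = (-20813 + 38) + 9466 = -20775 + 9466 = -11309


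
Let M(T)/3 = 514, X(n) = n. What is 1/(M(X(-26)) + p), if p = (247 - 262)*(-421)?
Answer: 1/7857 ≈ 0.00012728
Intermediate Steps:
M(T) = 1542 (M(T) = 3*514 = 1542)
p = 6315 (p = -15*(-421) = 6315)
1/(M(X(-26)) + p) = 1/(1542 + 6315) = 1/7857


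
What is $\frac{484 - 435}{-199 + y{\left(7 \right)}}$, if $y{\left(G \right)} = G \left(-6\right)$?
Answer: $- \frac{49}{241} \approx -0.20332$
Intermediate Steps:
$y{\left(G \right)} = - 6 G$
$\frac{484 - 435}{-199 + y{\left(7 \right)}} = \frac{484 - 435}{-199 - 42} = \frac{49}{-199 - 42} = \frac{49}{-241} = 49 \left(- \frac{1}{241}\right) = - \frac{49}{241}$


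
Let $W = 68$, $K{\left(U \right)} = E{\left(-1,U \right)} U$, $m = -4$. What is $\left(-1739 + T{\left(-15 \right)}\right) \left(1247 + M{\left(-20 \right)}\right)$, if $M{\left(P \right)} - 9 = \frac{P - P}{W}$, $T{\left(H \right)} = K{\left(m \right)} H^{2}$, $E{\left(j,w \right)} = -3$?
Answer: $1207016$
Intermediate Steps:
$K{\left(U \right)} = - 3 U$
$T{\left(H \right)} = 12 H^{2}$ ($T{\left(H \right)} = \left(-3\right) \left(-4\right) H^{2} = 12 H^{2}$)
$M{\left(P \right)} = 9$ ($M{\left(P \right)} = 9 + \frac{P - P}{68} = 9 + 0 \cdot \frac{1}{68} = 9 + 0 = 9$)
$\left(-1739 + T{\left(-15 \right)}\right) \left(1247 + M{\left(-20 \right)}\right) = \left(-1739 + 12 \left(-15\right)^{2}\right) \left(1247 + 9\right) = \left(-1739 + 12 \cdot 225\right) 1256 = \left(-1739 + 2700\right) 1256 = 961 \cdot 1256 = 1207016$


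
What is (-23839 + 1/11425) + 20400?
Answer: -39290574/11425 ≈ -3439.0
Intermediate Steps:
(-23839 + 1/11425) + 20400 = -272360574/11425 + 20400 = -39290574/11425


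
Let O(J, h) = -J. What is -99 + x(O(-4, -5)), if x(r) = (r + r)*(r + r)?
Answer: -35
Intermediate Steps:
x(r) = 4*r**2 (x(r) = (2*r)*(2*r) = 4*r**2)
-99 + x(O(-4, -5)) = -99 + 4*(-1*(-4))**2 = -99 + 4*4**2 = -99 + 4*16 = -99 + 64 = -35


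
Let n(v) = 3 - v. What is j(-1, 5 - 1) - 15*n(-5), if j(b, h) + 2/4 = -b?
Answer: -239/2 ≈ -119.50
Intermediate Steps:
j(b, h) = -½ - b
j(-1, 5 - 1) - 15*n(-5) = (-½ - 1*(-1)) - 15*(3 - 1*(-5)) = (-½ + 1) - 15*(3 + 5) = ½ - 15*8 = ½ - 120 = -239/2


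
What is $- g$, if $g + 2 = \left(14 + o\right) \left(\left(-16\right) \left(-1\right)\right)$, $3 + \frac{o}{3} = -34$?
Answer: $1554$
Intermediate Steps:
$o = -111$ ($o = -9 + 3 \left(-34\right) = -9 - 102 = -111$)
$g = -1554$ ($g = -2 + \left(14 - 111\right) \left(\left(-16\right) \left(-1\right)\right) = -2 - 1552 = -1554$)
$- g = \left(-1\right) \left(-1554\right) = 1554$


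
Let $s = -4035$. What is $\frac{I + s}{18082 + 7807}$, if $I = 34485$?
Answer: $\frac{30450}{25889} \approx 1.1762$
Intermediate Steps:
$\frac{I + s}{18082 + 7807} = \frac{34485 - 4035}{18082 + 7807} = \frac{30450}{25889}$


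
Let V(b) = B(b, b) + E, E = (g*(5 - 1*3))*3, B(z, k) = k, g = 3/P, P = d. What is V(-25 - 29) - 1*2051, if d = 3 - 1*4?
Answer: -2123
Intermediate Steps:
d = -1 (d = 3 - 4 = -1)
P = -1
g = -3 (g = 3/(-1) = 3*(-1) = -3)
E = -18 (E = -3*(5 - 1*3)*3 = -3*(5 - 3)*3 = -3*2*3 = -6*3 = -18)
V(b) = -18 + b (V(b) = b - 18 = -18 + b)
V(-25 - 29) - 1*2051 = (-18 + (-25 - 29)) - 1*2051 = (-18 - 54) - 2051 = -72 - 2051 = -2123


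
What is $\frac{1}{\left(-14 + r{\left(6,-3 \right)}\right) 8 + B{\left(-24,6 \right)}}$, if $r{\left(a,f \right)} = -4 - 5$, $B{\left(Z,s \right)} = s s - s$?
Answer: $- \frac{1}{154} \approx -0.0064935$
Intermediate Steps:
$B{\left(Z,s \right)} = s^{2} - s$
$r{\left(a,f \right)} = -9$
$\frac{1}{\left(-14 + r{\left(6,-3 \right)}\right) 8 + B{\left(-24,6 \right)}} = \frac{1}{\left(-14 - 9\right) 8 + 6 \left(-1 + 6\right)} = \frac{1}{\left(-23\right) 8 + 6 \cdot 5} = \frac{1}{-184 + 30} = \frac{1}{-154} = - \frac{1}{154}$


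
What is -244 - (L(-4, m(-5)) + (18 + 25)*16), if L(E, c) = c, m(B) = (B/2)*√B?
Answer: -932 + 5*I*√5/2 ≈ -932.0 + 5.5902*I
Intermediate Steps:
m(B) = B^(3/2)/2 (m(B) = (B*(½))*√B = (B/2)*√B = B^(3/2)/2)
-244 - (L(-4, m(-5)) + (18 + 25)*16) = -244 - ((-5)^(3/2)/2 + (18 + 25)*16) = -244 - ((-5*I*√5)/2 + 43*16) = -244 - (-5*I*√5/2 + 688) = -244 - (688 - 5*I*√5/2) = -244 + (-688 + 5*I*√5/2) = -932 + 5*I*√5/2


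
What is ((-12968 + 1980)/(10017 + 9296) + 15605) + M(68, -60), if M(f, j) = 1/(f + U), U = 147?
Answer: 64794220368/4152295 ≈ 15604.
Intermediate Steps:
M(f, j) = 1/(147 + f) (M(f, j) = 1/(f + 147) = 1/(147 + f))
((-12968 + 1980)/(10017 + 9296) + 15605) + M(68, -60) = ((-12968 + 1980)/(10017 + 9296) + 15605) + 1/(147 + 68) = (-10988/19313 + 15605) + 1/215 = 301368377/19313 + 1/215 = 64794220368/4152295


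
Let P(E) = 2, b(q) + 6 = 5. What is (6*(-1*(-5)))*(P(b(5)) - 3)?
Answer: -30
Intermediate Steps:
b(q) = -1 (b(q) = -6 + 5 = -1)
(6*(-1*(-5)))*(P(b(5)) - 3) = (6*(-1*(-5)))*(2 - 3) = (6*5)*(-1) = 30*(-1) = -30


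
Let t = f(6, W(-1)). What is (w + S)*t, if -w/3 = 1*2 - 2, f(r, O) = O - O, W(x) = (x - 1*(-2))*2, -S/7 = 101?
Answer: 0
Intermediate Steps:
S = -707 (S = -7*101 = -707)
W(x) = 4 + 2*x (W(x) = (x + 2)*2 = (2 + x)*2 = 4 + 2*x)
f(r, O) = 0
t = 0
w = 0 (w = -3*(1*2 - 2) = -3*(2 - 2) = -3*0 = 0)
(w + S)*t = (0 - 707)*0 = -707*0 = 0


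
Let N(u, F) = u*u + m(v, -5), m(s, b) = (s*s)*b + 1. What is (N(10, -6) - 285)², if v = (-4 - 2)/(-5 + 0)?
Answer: 913936/25 ≈ 36557.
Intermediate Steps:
v = 6/5 (v = -6/(-5) = -6*(-⅕) = 6/5 ≈ 1.2000)
m(s, b) = 1 + b*s² (m(s, b) = s²*b + 1 = b*s² + 1 = 1 + b*s²)
N(u, F) = -31/5 + u² (N(u, F) = u*u + (1 - 5*(6/5)²) = u² + (1 - 5*36/25) = u² + (1 - 36/5) = u² - 31/5 = -31/5 + u²)
(N(10, -6) - 285)² = ((-31/5 + 10²) - 285)² = ((-31/5 + 100) - 285)² = (469/5 - 285)² = (-956/5)² = 913936/25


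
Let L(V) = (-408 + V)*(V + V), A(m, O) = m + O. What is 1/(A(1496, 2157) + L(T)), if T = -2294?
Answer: 1/12400429 ≈ 8.0642e-8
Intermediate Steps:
A(m, O) = O + m
L(V) = 2*V*(-408 + V) (L(V) = (-408 + V)*(2*V) = 2*V*(-408 + V))
1/(A(1496, 2157) + L(T)) = 1/((2157 + 1496) + 2*(-2294)*(-408 - 2294)) = 1/(3653 + 2*(-2294)*(-2702)) = 1/(3653 + 12396776) = 1/12400429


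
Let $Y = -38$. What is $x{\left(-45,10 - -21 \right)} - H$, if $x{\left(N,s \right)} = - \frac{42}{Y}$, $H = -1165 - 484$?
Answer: $\frac{31352}{19} \approx 1650.1$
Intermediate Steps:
$H = -1649$ ($H = -1165 - 484 = -1649$)
$x{\left(N,s \right)} = \frac{21}{19}$ ($x{\left(N,s \right)} = - \frac{42}{-38} = \left(-42\right) \left(- \frac{1}{38}\right) = \frac{21}{19}$)
$x{\left(-45,10 - -21 \right)} - H = \frac{21}{19} - -1649 = \frac{21}{19} + 1649 = \frac{31352}{19}$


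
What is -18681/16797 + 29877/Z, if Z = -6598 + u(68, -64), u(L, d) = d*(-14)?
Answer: -202787677/31925498 ≈ -6.3519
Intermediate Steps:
u(L, d) = -14*d
Z = -5702 (Z = -6598 - 14*(-64) = -6598 + 896 = -5702)
-18681/16797 + 29877/Z = -18681/16797 + 29877/(-5702) = -18681*1/16797 + 29877*(-1/5702) = -6227/5599 - 29877/5702 = -202787677/31925498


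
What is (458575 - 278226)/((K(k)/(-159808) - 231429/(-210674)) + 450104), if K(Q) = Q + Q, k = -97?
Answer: 1517970056469152/3788466050024489 ≈ 0.40068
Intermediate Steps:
K(Q) = 2*Q
(458575 - 278226)/((K(k)/(-159808) - 231429/(-210674)) + 450104) = (458575 - 278226)/(((2*(-97))/(-159808) - 231429/(-210674)) + 450104) = 180349/((-194*(-1/159808) - 231429*(-1/210674)) + 450104) = 180349/((97/79904 + 231429/210674) + 450104) = 180349/(9256269097/8416847648 + 450104) = 180349/(3788466050024489/8416847648) = 180349*(8416847648/3788466050024489) = 1517970056469152/3788466050024489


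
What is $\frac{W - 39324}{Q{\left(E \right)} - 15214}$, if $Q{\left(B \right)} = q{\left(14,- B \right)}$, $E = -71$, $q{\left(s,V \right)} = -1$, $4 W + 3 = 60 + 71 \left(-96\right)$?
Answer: $\frac{32811}{12172} \approx 2.6956$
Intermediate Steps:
$W = - \frac{6759}{4}$ ($W = - \frac{3}{4} + \frac{60 + 71 \left(-96\right)}{4} = - \frac{3}{4} + \frac{60 - 6816}{4} = - \frac{3}{4} + \frac{1}{4} \left(-6756\right) = - \frac{3}{4} - 1689 = - \frac{6759}{4} \approx -1689.8$)
$Q{\left(B \right)} = -1$
$\frac{W - 39324}{Q{\left(E \right)} - 15214} = \frac{- \frac{6759}{4} - 39324}{-1 - 15214} = - \frac{164055}{4 \left(-15215\right)} = \left(- \frac{164055}{4}\right) \left(- \frac{1}{15215}\right) = \frac{32811}{12172}$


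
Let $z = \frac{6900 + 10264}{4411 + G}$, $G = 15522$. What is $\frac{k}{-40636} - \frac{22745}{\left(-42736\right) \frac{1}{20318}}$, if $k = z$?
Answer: $\frac{46790806159414797}{4327006046696} \approx 10814.0$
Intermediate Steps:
$z = \frac{17164}{19933}$ ($z = \frac{6900 + 10264}{4411 + 15522} = \frac{17164}{19933} \approx 0.86108$)
$k = \frac{17164}{19933} \approx 0.86108$
$\frac{k}{-40636} - \frac{22745}{\left(-42736\right) \frac{1}{20318}} = \frac{17164}{19933 \left(-40636\right)} - \frac{22745}{\left(-42736\right) \frac{1}{20318}} = \frac{17164}{19933} \left(- \frac{1}{40636}\right) - \frac{22745}{\left(-42736\right) \frac{1}{20318}} = - \frac{4291}{202499347} - \frac{22745}{- \frac{21368}{10159}} = - \frac{4291}{202499347} - - \frac{231066455}{21368} = - \frac{4291}{202499347} + \frac{231066455}{21368} = \frac{46790806159414797}{4327006046696}$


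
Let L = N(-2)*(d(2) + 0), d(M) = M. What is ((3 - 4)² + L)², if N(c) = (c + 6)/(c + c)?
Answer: 1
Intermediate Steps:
N(c) = (6 + c)/(2*c) (N(c) = (6 + c)/((2*c)) = (6 + c)*(1/(2*c)) = (6 + c)/(2*c))
L = -2 (L = ((½)*(6 - 2)/(-2))*(2 + 0) = ((½)*(-½)*4)*2 = -1*2 = -2)
((3 - 4)² + L)² = ((3 - 4)² - 2)² = ((-1)² - 2)² = (1 - 2)² = (-1)² = 1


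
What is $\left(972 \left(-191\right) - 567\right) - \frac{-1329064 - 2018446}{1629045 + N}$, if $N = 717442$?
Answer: $- \frac{436957115143}{2346487} \approx -1.8622 \cdot 10^{5}$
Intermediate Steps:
$\left(972 \left(-191\right) - 567\right) - \frac{-1329064 - 2018446}{1629045 + N} = \left(972 \left(-191\right) - 567\right) - \frac{-1329064 - 2018446}{1629045 + 717442} = \left(-185652 - 567\right) - - \frac{3347510}{2346487} = -186219 - \left(-3347510\right) \frac{1}{2346487} = -186219 - - \frac{3347510}{2346487} = -186219 + \frac{3347510}{2346487} = - \frac{436957115143}{2346487}$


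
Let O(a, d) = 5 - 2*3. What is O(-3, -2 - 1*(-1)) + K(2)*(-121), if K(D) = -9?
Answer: 1088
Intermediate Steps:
O(a, d) = -1 (O(a, d) = 5 - 6 = -1)
O(-3, -2 - 1*(-1)) + K(2)*(-121) = -1 - 9*(-121) = -1 + 1089 = 1088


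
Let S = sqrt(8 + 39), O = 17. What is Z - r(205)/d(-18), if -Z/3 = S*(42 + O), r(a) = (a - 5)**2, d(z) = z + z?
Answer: 10000/9 - 177*sqrt(47) ≈ -102.34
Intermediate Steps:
d(z) = 2*z
S = sqrt(47) ≈ 6.8557
r(a) = (-5 + a)**2
Z = -177*sqrt(47) (Z = -3*sqrt(47)*(42 + 17) = -3*sqrt(47)*59 = -177*sqrt(47) ≈ -1213.5)
Z - r(205)/d(-18) = -177*sqrt(47) - (-5 + 205)**2/(2*(-18)) = -177*sqrt(47) - 200**2/(-36) = -177*sqrt(47) - 40000*(-1)/36 = -177*sqrt(47) - 1*(-10000/9) = -177*sqrt(47) + 10000/9 = 10000/9 - 177*sqrt(47)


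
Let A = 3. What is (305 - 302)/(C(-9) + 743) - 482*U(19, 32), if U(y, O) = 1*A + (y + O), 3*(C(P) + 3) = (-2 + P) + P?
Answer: -57261591/2200 ≈ -26028.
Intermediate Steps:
C(P) = -11/3 + 2*P/3 (C(P) = -3 + ((-2 + P) + P)/3 = -3 + (-2 + 2*P)/3 = -3 + (-⅔ + 2*P/3) = -11/3 + 2*P/3)
U(y, O) = 3 + O + y (U(y, O) = 1*3 + (y + O) = 3 + (O + y) = 3 + O + y)
(305 - 302)/(C(-9) + 743) - 482*U(19, 32) = (305 - 302)/((-11/3 + (⅔)*(-9)) + 743) - 482*(3 + 32 + 19) = 3/((-11/3 - 6) + 743) - 482*54 = 3/(-29/3 + 743) - 26028 = 3/(2200/3) - 26028 = 3*(3/2200) - 26028 = 9/2200 - 26028 = -57261591/2200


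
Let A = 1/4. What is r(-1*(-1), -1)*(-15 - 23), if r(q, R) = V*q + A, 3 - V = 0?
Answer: -247/2 ≈ -123.50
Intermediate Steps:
V = 3 (V = 3 - 1*0 = 3 + 0 = 3)
A = ¼ ≈ 0.25000
r(q, R) = ¼ + 3*q (r(q, R) = 3*q + ¼ = ¼ + 3*q)
r(-1*(-1), -1)*(-15 - 23) = (¼ + 3*(-1*(-1)))*(-15 - 23) = (¼ + 3*1)*(-38) = (¼ + 3)*(-38) = (13/4)*(-38) = -247/2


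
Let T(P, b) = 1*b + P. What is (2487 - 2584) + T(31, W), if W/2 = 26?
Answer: -14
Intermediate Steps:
W = 52 (W = 2*26 = 52)
T(P, b) = P + b (T(P, b) = b + P = P + b)
(2487 - 2584) + T(31, W) = (2487 - 2584) + (31 + 52) = -97 + 83 = -14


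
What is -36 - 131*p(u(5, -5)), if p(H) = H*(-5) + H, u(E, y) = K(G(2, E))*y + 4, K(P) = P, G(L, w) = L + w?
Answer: -16280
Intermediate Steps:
u(E, y) = 4 + y*(2 + E) (u(E, y) = (2 + E)*y + 4 = y*(2 + E) + 4 = 4 + y*(2 + E))
p(H) = -4*H (p(H) = -5*H + H = -4*H)
-36 - 131*p(u(5, -5)) = -36 - (-524)*(4 - 5*(2 + 5)) = -36 - (-524)*(4 - 5*7) = -36 - (-524)*(4 - 35) = -36 - (-524)*(-31) = -36 - 131*124 = -36 - 16244 = -16280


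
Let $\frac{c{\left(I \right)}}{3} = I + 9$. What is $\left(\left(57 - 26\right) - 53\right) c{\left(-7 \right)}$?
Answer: $-132$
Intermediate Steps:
$c{\left(I \right)} = 27 + 3 I$ ($c{\left(I \right)} = 3 \left(I + 9\right) = 3 \left(9 + I\right) = 27 + 3 I$)
$\left(\left(57 - 26\right) - 53\right) c{\left(-7 \right)} = \left(\left(57 - 26\right) - 53\right) \left(27 + 3 \left(-7\right)\right) = \left(31 - 53\right) \left(27 - 21\right) = \left(-22\right) 6 = -132$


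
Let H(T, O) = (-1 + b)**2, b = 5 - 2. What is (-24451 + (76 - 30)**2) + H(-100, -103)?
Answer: -22331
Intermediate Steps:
b = 3
H(T, O) = 4 (H(T, O) = (-1 + 3)**2 = 2**2 = 4)
(-24451 + (76 - 30)**2) + H(-100, -103) = (-24451 + (76 - 30)**2) + 4 = (-24451 + 46**2) + 4 = (-24451 + 2116) + 4 = -22335 + 4 = -22331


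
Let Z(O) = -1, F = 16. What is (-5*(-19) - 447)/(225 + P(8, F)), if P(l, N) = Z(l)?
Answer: -11/7 ≈ -1.5714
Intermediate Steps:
P(l, N) = -1
(-5*(-19) - 447)/(225 + P(8, F)) = (-5*(-19) - 447)/(225 - 1) = (95 - 447)/224 = -352*1/224 = -11/7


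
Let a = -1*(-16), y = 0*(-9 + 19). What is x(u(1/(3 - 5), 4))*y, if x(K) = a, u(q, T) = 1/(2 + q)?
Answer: 0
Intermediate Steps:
y = 0 (y = 0*10 = 0)
a = 16
x(K) = 16
x(u(1/(3 - 5), 4))*y = 16*0 = 0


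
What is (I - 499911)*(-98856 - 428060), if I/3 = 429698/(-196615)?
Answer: 51791253550802844/196615 ≈ 2.6341e+11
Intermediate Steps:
I = -1289094/196615 (I = 3*(429698/(-196615)) = 3*(429698*(-1/196615)) = 3*(-429698/196615) = -1289094/196615 ≈ -6.5564)
(I - 499911)*(-98856 - 428060) = (-1289094/196615 - 499911)*(-98856 - 428060) = -98291290359/196615*(-526916) = 51791253550802844/196615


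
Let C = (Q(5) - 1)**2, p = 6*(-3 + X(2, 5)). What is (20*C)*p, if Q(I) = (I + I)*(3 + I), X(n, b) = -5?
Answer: -5991360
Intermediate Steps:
Q(I) = 2*I*(3 + I) (Q(I) = (2*I)*(3 + I) = 2*I*(3 + I))
p = -48 (p = 6*(-3 - 5) = 6*(-8) = -48)
C = 6241 (C = (2*5*(3 + 5) - 1)**2 = (2*5*8 - 1)**2 = (80 - 1)**2 = 79**2 = 6241)
(20*C)*p = (20*6241)*(-48) = 124820*(-48) = -5991360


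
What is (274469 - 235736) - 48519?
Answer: -9786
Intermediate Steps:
(274469 - 235736) - 48519 = 38733 - 48519 = -9786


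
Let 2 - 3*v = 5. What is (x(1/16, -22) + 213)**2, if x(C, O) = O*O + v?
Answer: 484416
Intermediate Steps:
v = -1 (v = 2/3 - 1/3*5 = 2/3 - 5/3 = -1)
x(C, O) = -1 + O**2 (x(C, O) = O*O - 1 = O**2 - 1 = -1 + O**2)
(x(1/16, -22) + 213)**2 = ((-1 + (-22)**2) + 213)**2 = ((-1 + 484) + 213)**2 = (483 + 213)**2 = 696**2 = 484416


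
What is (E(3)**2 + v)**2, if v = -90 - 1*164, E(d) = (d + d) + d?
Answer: 29929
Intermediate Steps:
E(d) = 3*d (E(d) = 2*d + d = 3*d)
v = -254 (v = -90 - 164 = -254)
(E(3)**2 + v)**2 = ((3*3)**2 - 254)**2 = (9**2 - 254)**2 = (81 - 254)**2 = (-173)**2 = 29929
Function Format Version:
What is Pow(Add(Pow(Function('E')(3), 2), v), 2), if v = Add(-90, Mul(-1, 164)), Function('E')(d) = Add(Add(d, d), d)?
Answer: 29929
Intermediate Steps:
Function('E')(d) = Mul(3, d) (Function('E')(d) = Add(Mul(2, d), d) = Mul(3, d))
v = -254 (v = Add(-90, -164) = -254)
Pow(Add(Pow(Function('E')(3), 2), v), 2) = Pow(Add(Pow(Mul(3, 3), 2), -254), 2) = Pow(Add(Pow(9, 2), -254), 2) = Pow(Add(81, -254), 2) = Pow(-173, 2) = 29929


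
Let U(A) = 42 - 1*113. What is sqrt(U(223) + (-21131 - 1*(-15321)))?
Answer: I*sqrt(5881) ≈ 76.688*I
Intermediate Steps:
U(A) = -71 (U(A) = 42 - 113 = -71)
sqrt(U(223) + (-21131 - 1*(-15321))) = sqrt(-71 + (-21131 - 1*(-15321))) = sqrt(-71 + (-21131 + 15321)) = sqrt(-71 - 5810) = sqrt(-5881) = I*sqrt(5881)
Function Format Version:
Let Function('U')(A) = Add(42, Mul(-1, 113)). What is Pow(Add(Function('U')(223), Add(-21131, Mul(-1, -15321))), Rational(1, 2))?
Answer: Mul(I, Pow(5881, Rational(1, 2))) ≈ Mul(76.688, I)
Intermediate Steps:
Function('U')(A) = -71 (Function('U')(A) = Add(42, -113) = -71)
Pow(Add(Function('U')(223), Add(-21131, Mul(-1, -15321))), Rational(1, 2)) = Pow(Add(-71, Add(-21131, Mul(-1, -15321))), Rational(1, 2)) = Pow(Add(-71, Add(-21131, 15321)), Rational(1, 2)) = Pow(Add(-71, -5810), Rational(1, 2)) = Pow(-5881, Rational(1, 2)) = Mul(I, Pow(5881, Rational(1, 2)))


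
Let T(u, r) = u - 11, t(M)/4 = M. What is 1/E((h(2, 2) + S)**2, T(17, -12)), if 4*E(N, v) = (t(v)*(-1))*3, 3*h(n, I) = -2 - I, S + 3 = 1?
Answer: -1/18 ≈ -0.055556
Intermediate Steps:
S = -2 (S = -3 + 1 = -2)
t(M) = 4*M
h(n, I) = -2/3 - I/3 (h(n, I) = (-2 - I)/3 = -2/3 - I/3)
T(u, r) = -11 + u
E(N, v) = -3*v (E(N, v) = (((4*v)*(-1))*3)/4 = (-4*v*3)/4 = (-12*v)/4 = -3*v)
1/E((h(2, 2) + S)**2, T(17, -12)) = 1/(-3*(-11 + 17)) = 1/(-3*6) = 1/(-18) = -1/18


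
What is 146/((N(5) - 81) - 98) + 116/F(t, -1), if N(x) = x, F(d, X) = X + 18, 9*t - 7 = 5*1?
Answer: 8851/1479 ≈ 5.9845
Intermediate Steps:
t = 4/3 (t = 7/9 + (5*1)/9 = 7/9 + (⅑)*5 = 7/9 + 5/9 = 4/3 ≈ 1.3333)
F(d, X) = 18 + X
146/((N(5) - 81) - 98) + 116/F(t, -1) = 146/((5 - 81) - 98) + 116/(18 - 1) = 146/(-76 - 98) + 116/17 = 146/(-174) + 116*(1/17) = 146*(-1/174) + 116/17 = -73/87 + 116/17 = 8851/1479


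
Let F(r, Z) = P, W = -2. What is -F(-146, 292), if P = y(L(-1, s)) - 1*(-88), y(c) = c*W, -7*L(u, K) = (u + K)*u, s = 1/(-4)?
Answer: -1237/14 ≈ -88.357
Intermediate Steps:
s = -¼ ≈ -0.25000
L(u, K) = -u*(K + u)/7 (L(u, K) = -(u + K)*u/7 = -(K + u)*u/7 = -u*(K + u)/7)
y(c) = -2*c (y(c) = c*(-2) = -2*c)
P = 1237/14 (P = -(-2)*(-1)*(-¼ - 1)/7 - 1*(-88) = -(-2)*(-1)*(-5)/(7*4) + 88 = -2*(-5/28) + 88 = 5/14 + 88 = 1237/14 ≈ 88.357)
F(r, Z) = 1237/14
-F(-146, 292) = -1*1237/14 = -1237/14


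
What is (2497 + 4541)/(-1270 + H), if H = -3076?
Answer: -3519/2173 ≈ -1.6194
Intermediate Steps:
(2497 + 4541)/(-1270 + H) = (2497 + 4541)/(-1270 - 3076) = 7038/(-4346) = 7038*(-1/4346) = -3519/2173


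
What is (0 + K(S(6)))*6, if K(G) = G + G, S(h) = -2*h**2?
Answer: -864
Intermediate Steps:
K(G) = 2*G
(0 + K(S(6)))*6 = (0 + 2*(-2*6**2))*6 = (0 + 2*(-2*36))*6 = (0 + 2*(-72))*6 = (0 - 144)*6 = -144*6 = -864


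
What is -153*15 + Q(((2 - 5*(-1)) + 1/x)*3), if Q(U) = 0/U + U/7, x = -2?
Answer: -32091/14 ≈ -2292.2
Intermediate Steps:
Q(U) = U/7 (Q(U) = 0 + U*(1/7) = 0 + U/7 = U/7)
-153*15 + Q(((2 - 5*(-1)) + 1/x)*3) = -153*15 + (((2 - 5*(-1)) + 1/(-2))*3)/7 = -2295 + (((2 + 5) - 1/2)*3)/7 = -2295 + ((7 - 1/2)*3)/7 = -2295 + ((13/2)*3)/7 = -2295 + (1/7)*(39/2) = -2295 + 39/14 = -32091/14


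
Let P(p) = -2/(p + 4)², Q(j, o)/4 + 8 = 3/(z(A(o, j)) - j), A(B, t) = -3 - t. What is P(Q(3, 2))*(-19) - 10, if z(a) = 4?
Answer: -1261/128 ≈ -9.8516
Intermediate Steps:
Q(j, o) = -32 + 12/(4 - j) (Q(j, o) = -32 + 4*(3/(4 - j)) = -32 + 12/(4 - j))
P(p) = -2/(4 + p)²
P(Q(3, 2))*(-19) - 10 = -2/(4 + 4*(29 - 8*3)/(-4 + 3))²*(-19) - 10 = -2/(4 + 4*(29 - 24)/(-1))²*(-19) - 10 = -2/(4 + 4*(-1)*5)²*(-19) - 10 = -2/(4 - 20)²*(-19) - 10 = -2/(-16)²*(-19) - 10 = -2*1/256*(-19) - 10 = -1/128*(-19) - 10 = 19/128 - 10 = -1261/128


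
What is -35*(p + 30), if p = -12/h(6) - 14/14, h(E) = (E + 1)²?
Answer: -7045/7 ≈ -1006.4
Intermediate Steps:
h(E) = (1 + E)²
p = -61/49 (p = -12/(1 + 6)² - 14/14 = -12/(7²) - 14*1/14 = -12/49 - 1 = -61/49 ≈ -1.2449)
-35*(p + 30) = -35*(-61/49 + 30) = -35*1409/49 = -7045/7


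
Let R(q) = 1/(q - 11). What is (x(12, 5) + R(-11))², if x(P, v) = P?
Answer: 69169/484 ≈ 142.91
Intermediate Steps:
R(q) = 1/(-11 + q)
(x(12, 5) + R(-11))² = (12 + 1/(-11 - 11))² = (12 + 1/(-22))² = (12 - 1/22)² = (263/22)² = 69169/484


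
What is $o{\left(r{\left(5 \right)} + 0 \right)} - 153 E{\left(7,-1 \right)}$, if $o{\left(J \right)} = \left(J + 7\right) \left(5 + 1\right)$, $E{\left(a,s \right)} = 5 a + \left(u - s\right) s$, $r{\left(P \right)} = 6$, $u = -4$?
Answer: $-5736$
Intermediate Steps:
$E{\left(a,s \right)} = 5 a + s \left(-4 - s\right)$ ($E{\left(a,s \right)} = 5 a + \left(-4 - s\right) s = 5 a + s \left(-4 - s\right)$)
$o{\left(J \right)} = 42 + 6 J$ ($o{\left(J \right)} = \left(7 + J\right) 6 = 42 + 6 J$)
$o{\left(r{\left(5 \right)} + 0 \right)} - 153 E{\left(7,-1 \right)} = \left(42 + 6 \left(6 + 0\right)\right) - 153 \left(- \left(-1\right)^{2} - -4 + 5 \cdot 7\right) = \left(42 + 6 \cdot 6\right) - 153 \left(\left(-1\right) 1 + 4 + 35\right) = \left(42 + 36\right) - 153 \left(-1 + 4 + 35\right) = 78 - 5814 = -5736$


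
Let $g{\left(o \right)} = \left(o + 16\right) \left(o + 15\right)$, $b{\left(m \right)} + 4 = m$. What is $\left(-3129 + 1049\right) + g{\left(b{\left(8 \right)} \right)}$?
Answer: $-1700$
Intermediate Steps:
$b{\left(m \right)} = -4 + m$
$g{\left(o \right)} = \left(15 + o\right) \left(16 + o\right)$ ($g{\left(o \right)} = \left(16 + o\right) \left(15 + o\right) = \left(15 + o\right) \left(16 + o\right)$)
$\left(-3129 + 1049\right) + g{\left(b{\left(8 \right)} \right)} = \left(-3129 + 1049\right) + \left(240 + \left(-4 + 8\right)^{2} + 31 \left(-4 + 8\right)\right) = -2080 + \left(240 + 4^{2} + 31 \cdot 4\right) = -2080 + \left(240 + 16 + 124\right) = -2080 + 380 = -1700$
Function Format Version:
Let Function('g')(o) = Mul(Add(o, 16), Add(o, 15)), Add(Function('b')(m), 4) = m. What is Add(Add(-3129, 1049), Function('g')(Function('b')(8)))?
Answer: -1700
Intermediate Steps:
Function('b')(m) = Add(-4, m)
Function('g')(o) = Mul(Add(15, o), Add(16, o)) (Function('g')(o) = Mul(Add(16, o), Add(15, o)) = Mul(Add(15, o), Add(16, o)))
Add(Add(-3129, 1049), Function('g')(Function('b')(8))) = Add(Add(-3129, 1049), Add(240, Pow(Add(-4, 8), 2), Mul(31, Add(-4, 8)))) = Add(-2080, Add(240, Pow(4, 2), Mul(31, 4))) = Add(-2080, Add(240, 16, 124)) = Add(-2080, 380) = -1700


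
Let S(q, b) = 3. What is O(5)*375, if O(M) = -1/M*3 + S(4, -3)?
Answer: 900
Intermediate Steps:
O(M) = 3 - 3/M (O(M) = -1/M*3 + 3 = -3/M + 3 = 3 - 3/M)
O(5)*375 = (3 - 3/5)*375 = (3 - 3*⅕)*375 = (3 - ⅗)*375 = (12/5)*375 = 900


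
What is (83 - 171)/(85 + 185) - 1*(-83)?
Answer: 11161/135 ≈ 82.674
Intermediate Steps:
(83 - 171)/(85 + 185) - 1*(-83) = -88/270 + 83 = -88*1/270 + 83 = -44/135 + 83 = 11161/135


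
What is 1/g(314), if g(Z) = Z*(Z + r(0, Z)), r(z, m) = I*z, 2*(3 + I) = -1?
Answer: 1/98596 ≈ 1.0142e-5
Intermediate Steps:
I = -7/2 (I = -3 + (½)*(-1) = -3 - ½ = -7/2 ≈ -3.5000)
r(z, m) = -7*z/2
g(Z) = Z² (g(Z) = Z*(Z - 7/2*0) = Z*(Z + 0) = Z*Z = Z²)
1/g(314) = 1/(314²) = 1/98596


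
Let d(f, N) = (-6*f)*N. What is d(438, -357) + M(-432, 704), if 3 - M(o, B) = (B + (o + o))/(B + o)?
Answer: 15949393/17 ≈ 9.3820e+5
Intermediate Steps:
M(o, B) = 3 - (B + 2*o)/(B + o) (M(o, B) = 3 - (B + (o + o))/(B + o) = 3 - (B + 2*o)/(B + o))
d(f, N) = -6*N*f
d(438, -357) + M(-432, 704) = -6*(-357)*438 + (-432 + 2*704)/(704 - 432) = 938196 + (-432 + 1408)/272 = 938196 + (1/272)*976 = 938196 + 61/17 = 15949393/17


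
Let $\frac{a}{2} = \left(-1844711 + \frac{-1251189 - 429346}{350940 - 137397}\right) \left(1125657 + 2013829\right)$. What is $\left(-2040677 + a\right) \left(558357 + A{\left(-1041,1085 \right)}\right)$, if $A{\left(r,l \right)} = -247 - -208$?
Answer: $- \frac{460324963834107017594222}{71181} \approx -6.467 \cdot 10^{18}$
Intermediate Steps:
$A{\left(r,l \right)} = -39$ ($A{\left(r,l \right)} = -247 + 208 = -39$)
$a = - \frac{2473455357346186976}{213543}$ ($a = 2 \left(-1844711 + \frac{-1251189 - 429346}{350940 - 137397}\right) \left(1125657 + 2013829\right) = 2 \left(-1844711 - \frac{1680535}{213543}\right) 3139486 = 2 \left(\left(- \frac{393926801608}{213543}\right) 3139486\right) = 2 \left(- \frac{1236727678673093488}{213543}\right) = - \frac{2473455357346186976}{213543} \approx -1.1583 \cdot 10^{13}$)
$\left(-2040677 + a\right) \left(558357 + A{\left(-1041,1085 \right)}\right) = \left(-2040677 - \frac{2473455357346186976}{213543}\right) \left(558357 - 39\right) = \left(- \frac{2473455793118475587}{213543}\right) 558318 = - \frac{460324963834107017594222}{71181}$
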